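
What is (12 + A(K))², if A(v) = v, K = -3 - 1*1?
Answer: 64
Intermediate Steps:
K = -4 (K = -3 - 1 = -4)
(12 + A(K))² = (12 - 4)² = 8² = 64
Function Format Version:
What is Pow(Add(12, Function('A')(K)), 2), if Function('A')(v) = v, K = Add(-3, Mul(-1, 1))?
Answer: 64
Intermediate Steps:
K = -4 (K = Add(-3, -1) = -4)
Pow(Add(12, Function('A')(K)), 2) = Pow(Add(12, -4), 2) = Pow(8, 2) = 64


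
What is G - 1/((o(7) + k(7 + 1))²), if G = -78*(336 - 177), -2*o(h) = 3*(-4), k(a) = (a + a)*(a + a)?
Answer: -851322889/68644 ≈ -12402.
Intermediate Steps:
k(a) = 4*a² (k(a) = (2*a)*(2*a) = 4*a²)
o(h) = 6 (o(h) = -3*(-4)/2 = -½*(-12) = 6)
G = -12402 (G = -78*159 = -12402)
G - 1/((o(7) + k(7 + 1))²) = -12402 - 1/((6 + 4*(7 + 1)²)²) = -12402 - 1/((6 + 4*8²)²) = -12402 - 1/((6 + 4*64)²) = -12402 - 1/((6 + 256)²) = -12402 - 1/(262²) = -12402 - 1/68644 = -851322889/68644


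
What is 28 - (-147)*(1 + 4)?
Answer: 763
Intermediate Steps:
28 - (-147)*(1 + 4) = 28 - (-147)*5 = 28 - 49*(-15) = 28 + 735 = 763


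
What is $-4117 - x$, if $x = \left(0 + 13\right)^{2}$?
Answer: $-4286$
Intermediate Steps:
$x = 169$ ($x = 13^{2} = 169$)
$-4117 - x = -4117 - 169 = -4286$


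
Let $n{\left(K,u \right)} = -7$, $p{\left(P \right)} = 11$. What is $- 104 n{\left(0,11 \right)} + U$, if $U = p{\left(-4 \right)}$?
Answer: $739$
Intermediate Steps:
$U = 11$
$- 104 n{\left(0,11 \right)} + U = \left(-104\right) \left(-7\right) + 11 = 728 + 11 = 739$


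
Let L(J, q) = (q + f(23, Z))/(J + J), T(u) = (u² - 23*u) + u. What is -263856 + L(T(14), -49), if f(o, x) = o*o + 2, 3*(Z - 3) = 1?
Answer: -29552113/112 ≈ -2.6386e+5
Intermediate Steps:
Z = 10/3 (Z = 3 + (⅓)*1 = 3 + ⅓ = 10/3 ≈ 3.3333)
f(o, x) = 2 + o² (f(o, x) = o² + 2 = 2 + o²)
T(u) = u² - 22*u
L(J, q) = (531 + q)/(2*J) (L(J, q) = (q + (2 + 23²))/(J + J) = (q + (2 + 529))/((2*J)) = (q + 531)*(1/(2*J)) = (531 + q)*(1/(2*J)) = (531 + q)/(2*J))
-263856 + L(T(14), -49) = -263856 + (531 - 49)/(2*((14*(-22 + 14)))) = -263856 + (½)*482/(14*(-8)) = -263856 + (½)*482/(-112) = -263856 + (½)*(-1/112)*482 = -263856 - 241/112 = -29552113/112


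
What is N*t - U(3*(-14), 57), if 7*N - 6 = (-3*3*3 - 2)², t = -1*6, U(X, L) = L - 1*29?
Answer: -754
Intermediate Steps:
U(X, L) = -29 + L (U(X, L) = L - 29 = -29 + L)
t = -6
N = 121 (N = 6/7 + (-3*3*3 - 2)²/7 = 6/7 + (-9*3 - 2)²/7 = 6/7 + (-27 - 2)²/7 = 6/7 + (⅐)*(-29)² = 6/7 + (⅐)*841 = 6/7 + 841/7 = 121)
N*t - U(3*(-14), 57) = 121*(-6) - (-29 + 57) = -726 - 1*28 = -726 - 28 = -754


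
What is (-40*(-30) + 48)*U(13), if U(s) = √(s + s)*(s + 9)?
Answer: 27456*√26 ≈ 1.4000e+5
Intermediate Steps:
U(s) = √2*√s*(9 + s) (U(s) = √(2*s)*(9 + s) = (√2*√s)*(9 + s) = √2*√s*(9 + s))
(-40*(-30) + 48)*U(13) = (-40*(-30) + 48)*(√2*√13*(9 + 13)) = (1200 + 48)*(√2*√13*22) = 1248*(22*√26) = 27456*√26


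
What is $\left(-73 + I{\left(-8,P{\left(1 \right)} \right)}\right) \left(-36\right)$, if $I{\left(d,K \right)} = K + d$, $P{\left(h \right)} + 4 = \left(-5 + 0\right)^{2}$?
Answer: $2160$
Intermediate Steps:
$P{\left(h \right)} = 21$ ($P{\left(h \right)} = -4 + \left(-5 + 0\right)^{2} = -4 + \left(-5\right)^{2} = -4 + 25 = 21$)
$\left(-73 + I{\left(-8,P{\left(1 \right)} \right)}\right) \left(-36\right) = \left(-73 + \left(21 - 8\right)\right) \left(-36\right) = \left(-73 + 13\right) \left(-36\right) = \left(-60\right) \left(-36\right) = 2160$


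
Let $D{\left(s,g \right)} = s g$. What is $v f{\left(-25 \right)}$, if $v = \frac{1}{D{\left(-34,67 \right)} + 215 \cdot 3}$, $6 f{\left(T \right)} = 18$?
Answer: $- \frac{3}{1633} \approx -0.0018371$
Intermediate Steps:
$f{\left(T \right)} = 3$ ($f{\left(T \right)} = \frac{1}{6} \cdot 18 = 3$)
$D{\left(s,g \right)} = g s$
$v = - \frac{1}{1633}$ ($v = \frac{1}{67 \left(-34\right) + 215 \cdot 3} = \frac{1}{-2278 + 645} = \frac{1}{-1633} = - \frac{1}{1633} \approx -0.00061237$)
$v f{\left(-25 \right)} = \left(- \frac{1}{1633}\right) 3 = - \frac{3}{1633}$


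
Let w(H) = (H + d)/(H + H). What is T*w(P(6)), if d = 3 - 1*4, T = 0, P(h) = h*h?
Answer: 0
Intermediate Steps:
P(h) = h²
d = -1 (d = 3 - 4 = -1)
w(H) = (-1 + H)/(2*H) (w(H) = (H - 1)/(H + H) = (-1 + H)/((2*H)) = (-1 + H)*(1/(2*H)) = (-1 + H)/(2*H))
T*w(P(6)) = 0*((-1 + 6²)/(2*(6²))) = 0*((½)*(-1 + 36)/36) = 0*((½)*(1/36)*35) = 0*(35/72) = 0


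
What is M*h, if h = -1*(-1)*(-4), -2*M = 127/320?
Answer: 127/160 ≈ 0.79375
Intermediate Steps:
M = -127/640 (M = -127/(2*320) = -1/2*127/320 = -127/640 ≈ -0.19844)
h = -4 (h = 1*(-4) = -4)
M*h = -127/640*(-4) = 127/160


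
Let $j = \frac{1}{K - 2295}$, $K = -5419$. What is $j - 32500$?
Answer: $- \frac{250705001}{7714} \approx -32500.0$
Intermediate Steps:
$j = - \frac{1}{7714}$ ($j = \frac{1}{-5419 - 2295} = \frac{1}{-7714} = - \frac{1}{7714} \approx -0.00012963$)
$j - 32500 = - \frac{1}{7714} - 32500 = - \frac{250705001}{7714}$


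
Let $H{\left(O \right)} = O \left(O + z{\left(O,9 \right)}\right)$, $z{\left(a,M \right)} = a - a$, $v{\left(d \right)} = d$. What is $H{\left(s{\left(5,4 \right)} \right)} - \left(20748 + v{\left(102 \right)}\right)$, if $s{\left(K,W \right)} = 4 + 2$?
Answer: $-20814$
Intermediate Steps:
$z{\left(a,M \right)} = 0$
$s{\left(K,W \right)} = 6$
$H{\left(O \right)} = O^{2}$ ($H{\left(O \right)} = O \left(O + 0\right) = O O = O^{2}$)
$H{\left(s{\left(5,4 \right)} \right)} - \left(20748 + v{\left(102 \right)}\right) = 6^{2} - \left(20748 + 102\right) = 36 - 20850 = -20814$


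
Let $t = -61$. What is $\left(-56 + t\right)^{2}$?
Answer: $13689$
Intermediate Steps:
$\left(-56 + t\right)^{2} = \left(-56 - 61\right)^{2} = \left(-117\right)^{2} = 13689$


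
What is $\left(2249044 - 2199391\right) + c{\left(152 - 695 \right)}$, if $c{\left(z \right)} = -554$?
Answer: $49099$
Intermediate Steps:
$\left(2249044 - 2199391\right) + c{\left(152 - 695 \right)} = \left(2249044 - 2199391\right) - 554 = 49653 - 554 = 49099$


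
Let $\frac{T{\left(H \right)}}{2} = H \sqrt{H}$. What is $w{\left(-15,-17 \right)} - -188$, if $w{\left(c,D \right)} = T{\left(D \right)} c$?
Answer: $188 + 510 i \sqrt{17} \approx 188.0 + 2102.8 i$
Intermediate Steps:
$T{\left(H \right)} = 2 H^{\frac{3}{2}}$ ($T{\left(H \right)} = 2 H \sqrt{H} = 2 H^{\frac{3}{2}}$)
$w{\left(c,D \right)} = 2 c D^{\frac{3}{2}}$ ($w{\left(c,D \right)} = 2 D^{\frac{3}{2}} c = 2 c D^{\frac{3}{2}}$)
$w{\left(-15,-17 \right)} - -188 = 2 \left(-15\right) \left(-17\right)^{\frac{3}{2}} - -188 = 2 \left(-15\right) \left(- 17 i \sqrt{17}\right) + 188 = 510 i \sqrt{17} + 188 = 188 + 510 i \sqrt{17}$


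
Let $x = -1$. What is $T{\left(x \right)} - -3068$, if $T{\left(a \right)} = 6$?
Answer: $3074$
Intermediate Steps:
$T{\left(x \right)} - -3068 = 6 - -3068 = 6 + 3068 = 3074$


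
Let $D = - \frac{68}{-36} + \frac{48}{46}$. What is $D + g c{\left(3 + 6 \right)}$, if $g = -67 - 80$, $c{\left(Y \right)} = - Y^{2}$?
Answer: $\frac{2465356}{207} \approx 11910.0$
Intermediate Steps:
$g = -147$ ($g = -67 - 80 = -147$)
$D = \frac{607}{207}$ ($D = \left(-68\right) \left(- \frac{1}{36}\right) + 48 \cdot \frac{1}{46} = \frac{17}{9} + \frac{24}{23} = \frac{607}{207} \approx 2.9324$)
$D + g c{\left(3 + 6 \right)} = \frac{607}{207} - 147 \left(- \left(3 + 6\right)^{2}\right) = \frac{607}{207} - 147 \left(- 9^{2}\right) = \frac{607}{207} - 147 \left(\left(-1\right) 81\right) = \frac{607}{207} - -11907 = \frac{607}{207} + 11907 = \frac{2465356}{207}$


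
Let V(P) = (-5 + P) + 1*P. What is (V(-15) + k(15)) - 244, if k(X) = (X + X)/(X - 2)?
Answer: -3597/13 ≈ -276.69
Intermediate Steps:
V(P) = -5 + 2*P (V(P) = (-5 + P) + P = -5 + 2*P)
k(X) = 2*X/(-2 + X) (k(X) = (2*X)/(-2 + X) = 2*X/(-2 + X))
(V(-15) + k(15)) - 244 = ((-5 + 2*(-15)) + 2*15/(-2 + 15)) - 244 = ((-5 - 30) + 2*15/13) - 244 = (-35 + 2*15*(1/13)) - 244 = (-35 + 30/13) - 244 = -425/13 - 244 = -3597/13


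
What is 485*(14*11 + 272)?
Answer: 206610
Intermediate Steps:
485*(14*11 + 272) = 485*(154 + 272) = 485*426 = 206610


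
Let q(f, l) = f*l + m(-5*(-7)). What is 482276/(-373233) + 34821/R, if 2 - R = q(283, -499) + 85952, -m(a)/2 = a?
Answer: -13691360719/20653594521 ≈ -0.66290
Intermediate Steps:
m(a) = -2*a
q(f, l) = -70 + f*l (q(f, l) = f*l - (-10)*(-7) = f*l - 2*35 = f*l - 70 = -70 + f*l)
R = 55337 (R = 2 - ((-70 + 283*(-499)) + 85952) = 2 - ((-70 - 141217) + 85952) = 2 - (-141287 + 85952) = 2 - 1*(-55335) = 2 + 55335 = 55337)
482276/(-373233) + 34821/R = 482276/(-373233) + 34821/55337 = 482276*(-1/373233) + 34821*(1/55337) = -482276/373233 + 34821/55337 = -13691360719/20653594521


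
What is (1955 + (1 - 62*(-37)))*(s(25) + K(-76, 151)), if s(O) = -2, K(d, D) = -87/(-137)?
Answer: -794750/137 ≈ -5801.1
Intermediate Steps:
K(d, D) = 87/137 (K(d, D) = -87*(-1/137) = 87/137)
(1955 + (1 - 62*(-37)))*(s(25) + K(-76, 151)) = (1955 + (1 - 62*(-37)))*(-2 + 87/137) = (1955 + (1 + 2294))*(-187/137) = (1955 + 2295)*(-187/137) = 4250*(-187/137) = -794750/137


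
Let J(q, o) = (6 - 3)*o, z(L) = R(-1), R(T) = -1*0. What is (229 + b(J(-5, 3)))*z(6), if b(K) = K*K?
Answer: 0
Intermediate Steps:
R(T) = 0
z(L) = 0
J(q, o) = 3*o
b(K) = K²
(229 + b(J(-5, 3)))*z(6) = (229 + (3*3)²)*0 = (229 + 9²)*0 = (229 + 81)*0 = 310*0 = 0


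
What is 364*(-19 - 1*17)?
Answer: -13104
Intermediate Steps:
364*(-19 - 1*17) = 364*(-19 - 17) = 364*(-36) = -13104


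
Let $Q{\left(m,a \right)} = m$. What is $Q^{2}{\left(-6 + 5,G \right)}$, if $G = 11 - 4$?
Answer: $1$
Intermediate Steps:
$G = 7$
$Q^{2}{\left(-6 + 5,G \right)} = \left(-6 + 5\right)^{2} = \left(-1\right)^{2} = 1$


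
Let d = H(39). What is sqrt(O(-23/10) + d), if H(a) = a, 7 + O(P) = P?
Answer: 3*sqrt(330)/10 ≈ 5.4498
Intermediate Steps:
O(P) = -7 + P
d = 39
sqrt(O(-23/10) + d) = sqrt((-7 - 23/10) + 39) = sqrt(-93/10 + 39) = sqrt(297/10) = 3*sqrt(330)/10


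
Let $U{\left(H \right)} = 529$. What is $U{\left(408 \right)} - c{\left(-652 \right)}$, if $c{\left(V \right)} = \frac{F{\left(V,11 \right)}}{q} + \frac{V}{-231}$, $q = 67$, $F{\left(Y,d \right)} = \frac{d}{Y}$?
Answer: $\frac{5309661689}{10091004} \approx 526.18$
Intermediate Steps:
$c{\left(V \right)} = - \frac{V}{231} + \frac{11}{67 V}$ ($c{\left(V \right)} = \frac{11 \frac{1}{V}}{67} + \frac{V}{-231} = \frac{11}{V} \frac{1}{67} + V \left(- \frac{1}{231}\right) = \frac{11}{67 V} - \frac{V}{231} = - \frac{V}{231} + \frac{11}{67 V}$)
$U{\left(408 \right)} - c{\left(-652 \right)} = 529 - \left(\left(- \frac{1}{231}\right) \left(-652\right) + \frac{11}{67 \left(-652\right)}\right) = 529 - \left(\frac{652}{231} + \frac{11}{67} \left(- \frac{1}{652}\right)\right) = 529 - \left(\frac{652}{231} - \frac{11}{43684}\right) = 529 - \frac{28479427}{10091004} = \frac{5309661689}{10091004}$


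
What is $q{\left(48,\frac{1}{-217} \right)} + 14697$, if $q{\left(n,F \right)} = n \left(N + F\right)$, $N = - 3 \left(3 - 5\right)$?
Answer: $\frac{3251697}{217} \approx 14985.0$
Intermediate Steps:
$N = 6$ ($N = \left(-3\right) \left(-2\right) = 6$)
$q{\left(n,F \right)} = n \left(6 + F\right)$
$q{\left(48,\frac{1}{-217} \right)} + 14697 = 48 \left(6 + \frac{1}{-217}\right) + 14697 = 48 \left(6 - \frac{1}{217}\right) + 14697 = 48 \cdot \frac{1301}{217} + 14697 = \frac{62448}{217} + 14697 = \frac{3251697}{217}$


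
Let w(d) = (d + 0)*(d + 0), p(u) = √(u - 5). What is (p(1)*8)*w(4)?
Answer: 256*I ≈ 256.0*I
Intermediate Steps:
p(u) = √(-5 + u)
w(d) = d² (w(d) = d*d = d²)
(p(1)*8)*w(4) = (√(-5 + 1)*8)*4² = (√(-4)*8)*16 = ((2*I)*8)*16 = (16*I)*16 = 256*I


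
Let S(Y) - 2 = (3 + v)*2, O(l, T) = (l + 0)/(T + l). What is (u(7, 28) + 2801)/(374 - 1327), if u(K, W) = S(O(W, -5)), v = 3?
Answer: -2815/953 ≈ -2.9538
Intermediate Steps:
O(l, T) = l/(T + l)
S(Y) = 14 (S(Y) = 2 + (3 + 3)*2 = 2 + 6*2 = 2 + 12 = 14)
u(K, W) = 14
(u(7, 28) + 2801)/(374 - 1327) = (14 + 2801)/(374 - 1327) = 2815/(-953) = 2815*(-1/953) = -2815/953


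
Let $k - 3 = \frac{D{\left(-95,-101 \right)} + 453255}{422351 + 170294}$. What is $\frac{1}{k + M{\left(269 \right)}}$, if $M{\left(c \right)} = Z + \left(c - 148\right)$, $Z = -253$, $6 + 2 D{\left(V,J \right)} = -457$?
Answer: $- \frac{1185290}{151996363} \approx -0.0077982$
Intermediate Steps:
$D{\left(V,J \right)} = - \frac{463}{2}$ ($D{\left(V,J \right)} = -3 + \frac{1}{2} \left(-457\right) = -3 - \frac{457}{2} = - \frac{463}{2}$)
$k = \frac{4461917}{1185290}$ ($k = 3 + \frac{- \frac{463}{2} + 453255}{422351 + 170294} = 3 + \frac{906047}{2 \cdot 592645} = 3 + \frac{906047}{2} \cdot \frac{1}{592645} = 3 + \frac{906047}{1185290} = \frac{4461917}{1185290} \approx 3.7644$)
$M{\left(c \right)} = -401 + c$ ($M{\left(c \right)} = -253 + \left(c - 148\right) = -253 + \left(-148 + c\right) = -401 + c$)
$\frac{1}{k + M{\left(269 \right)}} = \frac{1}{\frac{4461917}{1185290} + \left(-401 + 269\right)} = \frac{1}{\frac{4461917}{1185290} - 132} = \frac{1}{- \frac{151996363}{1185290}} = - \frac{1185290}{151996363}$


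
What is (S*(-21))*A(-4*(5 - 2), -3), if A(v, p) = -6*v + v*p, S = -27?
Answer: 61236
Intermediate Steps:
A(v, p) = -6*v + p*v
(S*(-21))*A(-4*(5 - 2), -3) = (-27*(-21))*((-4*(5 - 2))*(-6 - 3)) = 567*(-4*3*(-9)) = 567*(-12*(-9)) = 567*108 = 61236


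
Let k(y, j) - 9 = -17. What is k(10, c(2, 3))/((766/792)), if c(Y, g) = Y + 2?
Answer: -3168/383 ≈ -8.2715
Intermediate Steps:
c(Y, g) = 2 + Y
k(y, j) = -8 (k(y, j) = 9 - 17 = -8)
k(10, c(2, 3))/((766/792)) = -8/(766/792) = -8/(766*(1/792)) = -8/383/396 = -8*396/383 = -3168/383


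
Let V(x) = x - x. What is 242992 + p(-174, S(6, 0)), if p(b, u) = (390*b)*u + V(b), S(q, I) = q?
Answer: -164168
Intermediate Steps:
V(x) = 0
p(b, u) = 390*b*u (p(b, u) = (390*b)*u + 0 = 390*b*u + 0 = 390*b*u)
242992 + p(-174, S(6, 0)) = 242992 + 390*(-174)*6 = 242992 - 407160 = -164168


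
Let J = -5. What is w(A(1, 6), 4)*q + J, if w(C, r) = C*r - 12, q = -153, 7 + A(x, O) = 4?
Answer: 3667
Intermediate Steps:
A(x, O) = -3 (A(x, O) = -7 + 4 = -3)
w(C, r) = -12 + C*r
w(A(1, 6), 4)*q + J = (-12 - 3*4)*(-153) - 5 = (-12 - 12)*(-153) - 5 = -24*(-153) - 5 = 3672 - 5 = 3667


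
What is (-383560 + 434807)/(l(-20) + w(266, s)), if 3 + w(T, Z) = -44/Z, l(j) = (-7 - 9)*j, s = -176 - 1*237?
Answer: 21165011/130965 ≈ 161.61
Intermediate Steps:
s = -413 (s = -176 - 237 = -413)
l(j) = -16*j
w(T, Z) = -3 - 44/Z
(-383560 + 434807)/(l(-20) + w(266, s)) = (-383560 + 434807)/(-16*(-20) + (-3 - 44/(-413))) = 51247/(320 + (-3 - 44*(-1/413))) = 51247/(320 + (-3 + 44/413)) = 51247/(320 - 1195/413) = 51247/(130965/413) = 51247*(413/130965) = 21165011/130965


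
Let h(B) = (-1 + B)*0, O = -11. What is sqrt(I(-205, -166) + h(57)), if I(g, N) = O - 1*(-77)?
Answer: sqrt(66) ≈ 8.1240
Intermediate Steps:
h(B) = 0
I(g, N) = 66 (I(g, N) = -11 - 1*(-77) = -11 + 77 = 66)
sqrt(I(-205, -166) + h(57)) = sqrt(66 + 0) = sqrt(66)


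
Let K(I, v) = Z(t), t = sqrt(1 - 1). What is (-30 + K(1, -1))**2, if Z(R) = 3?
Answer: 729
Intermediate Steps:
t = 0 (t = sqrt(0) = 0)
K(I, v) = 3
(-30 + K(1, -1))**2 = (-30 + 3)**2 = (-27)**2 = 729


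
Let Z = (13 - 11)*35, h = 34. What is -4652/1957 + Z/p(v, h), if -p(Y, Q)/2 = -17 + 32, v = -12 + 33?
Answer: -27655/5871 ≈ -4.7104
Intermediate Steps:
v = 21
p(Y, Q) = -30 (p(Y, Q) = -2*(-17 + 32) = -2*15 = -30)
Z = 70 (Z = 2*35 = 70)
-4652/1957 + Z/p(v, h) = -4652/1957 + 70/(-30) = -4652*1/1957 + 70*(-1/30) = -4652/1957 - 7/3 = -27655/5871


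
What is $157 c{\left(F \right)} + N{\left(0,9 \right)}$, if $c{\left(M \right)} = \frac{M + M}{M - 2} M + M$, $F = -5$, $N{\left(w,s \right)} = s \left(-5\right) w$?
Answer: $- \frac{13345}{7} \approx -1906.4$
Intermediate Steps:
$N{\left(w,s \right)} = - 5 s w$
$c{\left(M \right)} = M + \frac{2 M^{2}}{-2 + M}$ ($c{\left(M \right)} = \frac{2 M}{-2 + M} M + M = \frac{2 M^{2}}{-2 + M} + M = M + \frac{2 M^{2}}{-2 + M}$)
$157 c{\left(F \right)} + N{\left(0,9 \right)} = 157 \left(- \frac{5 \left(-2 + 3 \left(-5\right)\right)}{-2 - 5}\right) - 45 \cdot 0 = 157 \left(- \frac{5 \left(-2 - 15\right)}{-7}\right) + 0 = 157 \left(\left(-5\right) \left(- \frac{1}{7}\right) \left(-17\right)\right) + 0 = 157 \left(- \frac{85}{7}\right) + 0 = - \frac{13345}{7} + 0 = - \frac{13345}{7}$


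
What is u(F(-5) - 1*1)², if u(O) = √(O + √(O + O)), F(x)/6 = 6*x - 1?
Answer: -187 + I*√374 ≈ -187.0 + 19.339*I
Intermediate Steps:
F(x) = -6 + 36*x (F(x) = 6*(6*x - 1) = 6*(-1 + 6*x) = -6 + 36*x)
u(O) = √(O + √2*√O) (u(O) = √(O + √(2*O)) = √(O + √2*√O))
u(F(-5) - 1*1)² = (√(((-6 + 36*(-5)) - 1*1) + √2*√((-6 + 36*(-5)) - 1*1)))² = (√(((-6 - 180) - 1) + √2*√((-6 - 180) - 1)))² = (√((-186 - 1) + √2*√(-186 - 1)))² = (√(-187 + √2*√(-187)))² = (√(-187 + √2*(I*√187)))² = (√(-187 + I*√374))² = -187 + I*√374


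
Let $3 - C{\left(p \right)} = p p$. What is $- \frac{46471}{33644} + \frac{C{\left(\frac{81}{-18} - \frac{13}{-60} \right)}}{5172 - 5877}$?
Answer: $- \frac{29021150161}{21347118000} \approx -1.3595$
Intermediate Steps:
$C{\left(p \right)} = 3 - p^{2}$ ($C{\left(p \right)} = 3 - p p = 3 - p^{2}$)
$- \frac{46471}{33644} + \frac{C{\left(\frac{81}{-18} - \frac{13}{-60} \right)}}{5172 - 5877} = - \frac{46471}{33644} + \frac{3 - \left(\frac{81}{-18} - \frac{13}{-60}\right)^{2}}{5172 - 5877} = \left(-46471\right) \frac{1}{33644} + \frac{3 - \left(81 \left(- \frac{1}{18}\right) - - \frac{13}{60}\right)^{2}}{-705} = - \frac{46471}{33644} + \left(3 - \left(- \frac{9}{2} + \frac{13}{60}\right)^{2}\right) \left(- \frac{1}{705}\right) = - \frac{46471}{33644} + \left(3 - \left(- \frac{257}{60}\right)^{2}\right) \left(- \frac{1}{705}\right) = - \frac{46471}{33644} + \left(3 - \frac{66049}{3600}\right) \left(- \frac{1}{705}\right) = - \frac{46471}{33644} - - \frac{55249}{2538000} = - \frac{46471}{33644} + \frac{55249}{2538000} = - \frac{29021150161}{21347118000}$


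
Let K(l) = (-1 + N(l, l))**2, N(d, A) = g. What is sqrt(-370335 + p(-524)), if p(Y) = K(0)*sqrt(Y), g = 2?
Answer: sqrt(-370335 + 2*I*sqrt(131)) ≈ 0.019 + 608.55*I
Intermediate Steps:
N(d, A) = 2
K(l) = 1 (K(l) = (-1 + 2)**2 = 1**2 = 1)
p(Y) = sqrt(Y) (p(Y) = 1*sqrt(Y) = sqrt(Y))
sqrt(-370335 + p(-524)) = sqrt(-370335 + sqrt(-524)) = sqrt(-370335 + 2*I*sqrt(131))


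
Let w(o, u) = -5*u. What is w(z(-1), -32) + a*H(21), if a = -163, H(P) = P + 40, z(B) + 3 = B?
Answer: -9783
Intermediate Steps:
z(B) = -3 + B
H(P) = 40 + P
w(z(-1), -32) + a*H(21) = -5*(-32) - 163*(40 + 21) = 160 - 163*61 = 160 - 9943 = -9783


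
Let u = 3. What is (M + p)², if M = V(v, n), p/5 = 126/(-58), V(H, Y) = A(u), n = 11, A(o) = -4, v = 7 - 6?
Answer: 185761/841 ≈ 220.88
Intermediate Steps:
v = 1
V(H, Y) = -4
p = -315/29 (p = 5*(126/(-58)) = 5*(126*(-1/58)) = 5*(-63/29) = -315/29 ≈ -10.862)
M = -4
(M + p)² = (-4 - 315/29)² = (-431/29)² = 185761/841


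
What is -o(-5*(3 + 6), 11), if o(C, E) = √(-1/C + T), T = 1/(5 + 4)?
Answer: -√30/15 ≈ -0.36515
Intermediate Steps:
T = ⅑ (T = 1/9 = ⅑ ≈ 0.11111)
o(C, E) = √(⅑ - 1/C) (o(C, E) = √(-1/C + ⅑) = √(⅑ - 1/C))
-o(-5*(3 + 6), 11) = -√((-9 - 5*(3 + 6))/((-5*(3 + 6))))/3 = -√((-9 - 5*9)/((-5*9)))/3 = -√((-9 - 45)/(-45))/3 = -√(-1/45*(-54))/3 = -√(6/5)/3 = -√30/5/3 = -√30/15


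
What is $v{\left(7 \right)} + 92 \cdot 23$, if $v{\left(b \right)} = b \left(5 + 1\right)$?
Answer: $2158$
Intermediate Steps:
$v{\left(b \right)} = 6 b$ ($v{\left(b \right)} = b 6 = 6 b$)
$v{\left(7 \right)} + 92 \cdot 23 = 6 \cdot 7 + 92 \cdot 23 = 42 + 2116 = 2158$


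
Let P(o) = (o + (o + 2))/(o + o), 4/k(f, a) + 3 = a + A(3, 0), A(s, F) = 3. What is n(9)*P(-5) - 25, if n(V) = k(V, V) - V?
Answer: -1433/45 ≈ -31.844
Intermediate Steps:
k(f, a) = 4/a (k(f, a) = 4/(-3 + (a + 3)) = 4/(-3 + (3 + a)) = 4/a)
P(o) = (2 + 2*o)/(2*o) (P(o) = (o + (2 + o))/((2*o)) = (2 + 2*o)*(1/(2*o)) = (2 + 2*o)/(2*o))
n(V) = -V + 4/V (n(V) = 4/V - V = -V + 4/V)
n(9)*P(-5) - 25 = (-1*9 + 4/9)*((1 - 5)/(-5)) - 25 = (-9 + 4*(⅑))*(-⅕*(-4)) - 25 = (-9 + 4/9)*(⅘) - 25 = -77/9*⅘ - 25 = -308/45 - 25 = -1433/45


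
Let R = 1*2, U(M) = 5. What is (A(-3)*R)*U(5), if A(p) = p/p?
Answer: 10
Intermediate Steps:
A(p) = 1
R = 2
(A(-3)*R)*U(5) = (1*2)*5 = 2*5 = 10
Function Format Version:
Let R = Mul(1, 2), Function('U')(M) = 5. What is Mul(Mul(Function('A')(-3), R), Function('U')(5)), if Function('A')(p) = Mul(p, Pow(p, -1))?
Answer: 10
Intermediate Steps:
Function('A')(p) = 1
R = 2
Mul(Mul(Function('A')(-3), R), Function('U')(5)) = Mul(Mul(1, 2), 5) = Mul(2, 5) = 10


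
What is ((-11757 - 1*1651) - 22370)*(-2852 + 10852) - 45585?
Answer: -286269585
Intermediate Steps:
((-11757 - 1*1651) - 22370)*(-2852 + 10852) - 45585 = ((-11757 - 1651) - 22370)*8000 - 45585 = (-13408 - 22370)*8000 - 45585 = -35778*8000 - 45585 = -286224000 - 45585 = -286269585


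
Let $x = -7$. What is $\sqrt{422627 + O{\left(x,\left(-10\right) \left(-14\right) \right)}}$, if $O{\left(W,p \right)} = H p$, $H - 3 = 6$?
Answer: $\sqrt{423887} \approx 651.07$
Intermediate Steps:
$H = 9$ ($H = 3 + 6 = 9$)
$O{\left(W,p \right)} = 9 p$
$\sqrt{422627 + O{\left(x,\left(-10\right) \left(-14\right) \right)}} = \sqrt{422627 + 9 \left(\left(-10\right) \left(-14\right)\right)} = \sqrt{422627 + 9 \cdot 140} = \sqrt{422627 + 1260} = \sqrt{423887}$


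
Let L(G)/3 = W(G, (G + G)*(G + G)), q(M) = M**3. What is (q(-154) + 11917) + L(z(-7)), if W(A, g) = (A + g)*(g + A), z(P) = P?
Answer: -3533184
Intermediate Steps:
W(A, g) = (A + g)**2 (W(A, g) = (A + g)*(A + g) = (A + g)**2)
L(G) = 3*(G + 4*G**2)**2 (L(G) = 3*(G + (G + G)*(G + G))**2 = 3*(G + (2*G)*(2*G))**2 = 3*(G + 4*G**2)**2)
(q(-154) + 11917) + L(z(-7)) = ((-154)**3 + 11917) + 3*(-7)**2*(1 + 4*(-7))**2 = (-3652264 + 11917) + 3*49*(1 - 28)**2 = -3640347 + 3*49*(-27)**2 = -3640347 + 3*49*729 = -3640347 + 107163 = -3533184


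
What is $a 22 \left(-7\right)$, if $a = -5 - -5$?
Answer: $0$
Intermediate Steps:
$a = 0$ ($a = -5 + 5 = 0$)
$a 22 \left(-7\right) = 0 \cdot 22 \left(-7\right) = 0 \left(-7\right) = 0$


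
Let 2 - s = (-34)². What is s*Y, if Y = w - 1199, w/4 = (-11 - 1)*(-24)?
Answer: 54238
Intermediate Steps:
s = -1154 (s = 2 - 1*(-34)² = 2 - 1*1156 = 2 - 1156 = -1154)
w = 1152 (w = 4*((-11 - 1)*(-24)) = 4*(-12*(-24)) = 4*288 = 1152)
Y = -47 (Y = 1152 - 1199 = -47)
s*Y = -1154*(-47) = 54238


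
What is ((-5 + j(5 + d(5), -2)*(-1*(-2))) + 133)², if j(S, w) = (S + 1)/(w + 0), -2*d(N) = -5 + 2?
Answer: 58081/4 ≈ 14520.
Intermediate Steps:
d(N) = 3/2 (d(N) = -(-5 + 2)/2 = -½*(-3) = 3/2)
j(S, w) = (1 + S)/w
((-5 + j(5 + d(5), -2)*(-1*(-2))) + 133)² = ((-5 + ((1 + (5 + 3/2))/(-2))*(-1*(-2))) + 133)² = ((-5 - (1 + 13/2)/2*2) + 133)² = ((-5 - ½*15/2*2) + 133)² = ((-5 - 15/4*2) + 133)² = ((-5 - 15/2) + 133)² = (-25/2 + 133)² = (241/2)² = 58081/4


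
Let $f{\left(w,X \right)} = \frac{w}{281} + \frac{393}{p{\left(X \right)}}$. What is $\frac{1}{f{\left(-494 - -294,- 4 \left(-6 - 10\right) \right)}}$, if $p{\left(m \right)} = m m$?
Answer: $- \frac{1150976}{708767} \approx -1.6239$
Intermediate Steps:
$p{\left(m \right)} = m^{2}$
$f{\left(w,X \right)} = \frac{393}{X^{2}} + \frac{w}{281}$ ($f{\left(w,X \right)} = \frac{w}{281} + \frac{393}{X^{2}} = \frac{393}{X^{2}} + \frac{w}{281}$)
$\frac{1}{f{\left(-494 - -294,- 4 \left(-6 - 10\right) \right)}} = \frac{1}{\frac{393}{16 \left(-6 - 10\right)^{2}} + \frac{-494 - -294}{281}} = \frac{1}{\frac{393}{4096} + \frac{-494 + 294}{281}} = \frac{1}{\frac{393}{4096} + \frac{1}{281} \left(-200\right)} = \frac{1}{393 \cdot \frac{1}{4096} - \frac{200}{281}} = \frac{1}{\frac{393}{4096} - \frac{200}{281}} = \frac{1}{- \frac{708767}{1150976}} = - \frac{1150976}{708767}$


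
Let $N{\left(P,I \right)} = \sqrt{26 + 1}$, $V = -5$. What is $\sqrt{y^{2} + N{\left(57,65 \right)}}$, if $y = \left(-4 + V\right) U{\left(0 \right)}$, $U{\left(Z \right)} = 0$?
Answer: $3^{\frac{3}{4}} \approx 2.2795$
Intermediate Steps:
$N{\left(P,I \right)} = 3 \sqrt{3}$ ($N{\left(P,I \right)} = \sqrt{27} = 3 \sqrt{3}$)
$y = 0$ ($y = \left(-4 - 5\right) 0 = \left(-9\right) 0 = 0$)
$\sqrt{y^{2} + N{\left(57,65 \right)}} = \sqrt{0^{2} + 3 \sqrt{3}} = \sqrt{0 + 3 \sqrt{3}} = \sqrt{3 \sqrt{3}} = 3^{\frac{3}{4}}$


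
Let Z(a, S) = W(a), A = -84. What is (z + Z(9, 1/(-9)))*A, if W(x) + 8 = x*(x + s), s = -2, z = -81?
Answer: 2184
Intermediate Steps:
W(x) = -8 + x*(-2 + x) (W(x) = -8 + x*(x - 2) = -8 + x*(-2 + x))
Z(a, S) = -8 + a² - 2*a
(z + Z(9, 1/(-9)))*A = (-81 + (-8 + 9² - 2*9))*(-84) = (-81 + (-8 + 81 - 18))*(-84) = (-81 + 55)*(-84) = -26*(-84) = 2184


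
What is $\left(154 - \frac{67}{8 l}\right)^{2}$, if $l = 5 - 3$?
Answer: $\frac{5745609}{256} \approx 22444.0$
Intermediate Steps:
$l = 2$ ($l = 5 - 3 = 2$)
$\left(154 - \frac{67}{8 l}\right)^{2} = \left(154 - \frac{67}{8 \cdot 2}\right)^{2} = \left(154 - \frac{67}{16}\right)^{2} = \left(\frac{2397}{16}\right)^{2} = \frac{5745609}{256}$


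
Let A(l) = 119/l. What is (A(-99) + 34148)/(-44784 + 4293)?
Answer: -3380533/4008609 ≈ -0.84332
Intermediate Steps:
(A(-99) + 34148)/(-44784 + 4293) = (119/(-99) + 34148)/(-44784 + 4293) = (119*(-1/99) + 34148)/(-40491) = (-119/99 + 34148)*(-1/40491) = (3380533/99)*(-1/40491) = -3380533/4008609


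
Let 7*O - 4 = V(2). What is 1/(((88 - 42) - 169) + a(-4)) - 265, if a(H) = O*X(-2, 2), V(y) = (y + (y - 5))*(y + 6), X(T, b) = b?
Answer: -230292/869 ≈ -265.01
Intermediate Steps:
V(y) = (-5 + 2*y)*(6 + y) (V(y) = (y + (-5 + y))*(6 + y) = (-5 + 2*y)*(6 + y))
O = -4/7 (O = 4/7 + (-30 + 2*2² + 7*2)/7 = 4/7 + (-30 + 2*4 + 14)/7 = 4/7 + (-30 + 8 + 14)/7 = 4/7 + (⅐)*(-8) = 4/7 - 8/7 = -4/7 ≈ -0.57143)
a(H) = -8/7 (a(H) = -4/7*2 = -8/7)
1/(((88 - 42) - 169) + a(-4)) - 265 = 1/(((88 - 42) - 169) - 8/7) - 265 = 1/((46 - 169) - 8/7) - 265 = 1/(-123 - 8/7) - 265 = 1/(-869/7) - 265 = -7/869 - 265 = -230292/869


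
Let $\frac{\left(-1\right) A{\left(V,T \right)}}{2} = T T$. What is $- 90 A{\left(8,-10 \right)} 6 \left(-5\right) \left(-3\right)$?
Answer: $1620000$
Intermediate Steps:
$A{\left(V,T \right)} = - 2 T^{2}$ ($A{\left(V,T \right)} = - 2 T T = - 2 T^{2}$)
$- 90 A{\left(8,-10 \right)} 6 \left(-5\right) \left(-3\right) = - 90 \left(- 2 \left(-10\right)^{2}\right) 6 \left(-5\right) \left(-3\right) = - 90 \left(\left(-2\right) 100\right) \left(\left(-30\right) \left(-3\right)\right) = \left(-90\right) \left(-200\right) 90 = 18000 \cdot 90 = 1620000$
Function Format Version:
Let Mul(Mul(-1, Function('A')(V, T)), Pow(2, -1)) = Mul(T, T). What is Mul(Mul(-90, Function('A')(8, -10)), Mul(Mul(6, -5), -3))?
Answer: 1620000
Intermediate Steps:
Function('A')(V, T) = Mul(-2, Pow(T, 2)) (Function('A')(V, T) = Mul(-2, Mul(T, T)) = Mul(-2, Pow(T, 2)))
Mul(Mul(-90, Function('A')(8, -10)), Mul(Mul(6, -5), -3)) = Mul(Mul(-90, Mul(-2, Pow(-10, 2))), Mul(Mul(6, -5), -3)) = Mul(Mul(-90, Mul(-2, 100)), Mul(-30, -3)) = Mul(Mul(-90, -200), 90) = Mul(18000, 90) = 1620000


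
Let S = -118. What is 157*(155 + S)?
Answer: 5809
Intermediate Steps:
157*(155 + S) = 157*(155 - 118) = 157*37 = 5809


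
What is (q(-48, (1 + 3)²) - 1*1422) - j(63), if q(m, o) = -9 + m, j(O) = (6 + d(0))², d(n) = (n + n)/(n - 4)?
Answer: -1515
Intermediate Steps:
d(n) = 2*n/(-4 + n) (d(n) = (2*n)/(-4 + n) = 2*n/(-4 + n))
j(O) = 36 (j(O) = (6 + 2*0/(-4 + 0))² = (6 + 2*0/(-4))² = (6 + 2*0*(-¼))² = (6 + 0)² = 6² = 36)
(q(-48, (1 + 3)²) - 1*1422) - j(63) = ((-9 - 48) - 1*1422) - 1*36 = (-57 - 1422) - 36 = -1479 - 36 = -1515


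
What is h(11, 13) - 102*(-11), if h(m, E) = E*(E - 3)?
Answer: 1252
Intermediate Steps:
h(m, E) = E*(-3 + E)
h(11, 13) - 102*(-11) = 13*(-3 + 13) - 102*(-11) = 13*10 + 1122 = 130 + 1122 = 1252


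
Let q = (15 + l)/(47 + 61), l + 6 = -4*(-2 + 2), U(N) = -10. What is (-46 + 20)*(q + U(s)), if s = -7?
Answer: 1547/6 ≈ 257.83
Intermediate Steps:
l = -6 (l = -6 - 4*(-2 + 2) = -6 - 4*0 = -6 + 0 = -6)
q = 1/12 (q = (15 - 6)/(47 + 61) = 9/108 = 9*(1/108) = 1/12 ≈ 0.083333)
(-46 + 20)*(q + U(s)) = (-46 + 20)*(1/12 - 10) = -26*(-119/12) = 1547/6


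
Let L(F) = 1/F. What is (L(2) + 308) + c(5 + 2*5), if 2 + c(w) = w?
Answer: 643/2 ≈ 321.50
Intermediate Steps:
c(w) = -2 + w
(L(2) + 308) + c(5 + 2*5) = (1/2 + 308) + (-2 + (5 + 2*5)) = (½ + 308) + (-2 + (5 + 10)) = 617/2 + (-2 + 15) = 617/2 + 13 = 643/2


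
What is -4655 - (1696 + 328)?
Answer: -6679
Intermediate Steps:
-4655 - (1696 + 328) = -4655 - 1*2024 = -4655 - 2024 = -6679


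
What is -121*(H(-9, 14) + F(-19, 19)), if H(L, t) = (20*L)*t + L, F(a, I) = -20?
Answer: 308429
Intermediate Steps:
H(L, t) = L + 20*L*t (H(L, t) = 20*L*t + L = L + 20*L*t)
-121*(H(-9, 14) + F(-19, 19)) = -121*(-9*(1 + 20*14) - 20) = -121*(-9*(1 + 280) - 20) = -121*(-9*281 - 20) = -121*(-2529 - 20) = -121*(-2549) = 308429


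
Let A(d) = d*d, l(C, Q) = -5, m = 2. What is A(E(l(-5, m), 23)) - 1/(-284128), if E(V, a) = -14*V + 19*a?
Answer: 73034818273/284128 ≈ 2.5705e+5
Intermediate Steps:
A(d) = d²
A(E(l(-5, m), 23)) - 1/(-284128) = (-14*(-5) + 19*23)² - 1/(-284128) = (70 + 437)² - 1*(-1/284128) = 507² + 1/284128 = 257049 + 1/284128 = 73034818273/284128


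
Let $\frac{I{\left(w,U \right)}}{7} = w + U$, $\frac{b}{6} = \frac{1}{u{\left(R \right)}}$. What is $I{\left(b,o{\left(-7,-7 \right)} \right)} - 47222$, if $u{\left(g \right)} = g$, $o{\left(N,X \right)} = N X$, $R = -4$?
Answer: $- \frac{93779}{2} \approx -46890.0$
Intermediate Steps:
$b = - \frac{3}{2}$ ($b = \frac{6}{-4} = 6 \left(- \frac{1}{4}\right) = - \frac{3}{2} \approx -1.5$)
$I{\left(w,U \right)} = 7 U + 7 w$ ($I{\left(w,U \right)} = 7 \left(w + U\right) = 7 \left(U + w\right) = 7 U + 7 w$)
$I{\left(b,o{\left(-7,-7 \right)} \right)} - 47222 = \left(7 \left(\left(-7\right) \left(-7\right)\right) + 7 \left(- \frac{3}{2}\right)\right) - 47222 = \left(7 \cdot 49 - \frac{21}{2}\right) - 47222 = \left(343 - \frac{21}{2}\right) - 47222 = \frac{665}{2} - 47222 = - \frac{93779}{2}$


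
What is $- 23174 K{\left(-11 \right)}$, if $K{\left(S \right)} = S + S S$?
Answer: $-2549140$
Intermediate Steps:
$K{\left(S \right)} = S + S^{2}$
$- 23174 K{\left(-11 \right)} = - 23174 \left(- 11 \left(1 - 11\right)\right) = - 23174 \left(\left(-11\right) \left(-10\right)\right) = \left(-23174\right) 110 = -2549140$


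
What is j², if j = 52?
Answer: 2704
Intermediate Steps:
j² = 52² = 2704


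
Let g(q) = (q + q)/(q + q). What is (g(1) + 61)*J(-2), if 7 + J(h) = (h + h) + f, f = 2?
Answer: -558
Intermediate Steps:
J(h) = -5 + 2*h (J(h) = -7 + ((h + h) + 2) = -7 + (2*h + 2) = -7 + (2 + 2*h) = -5 + 2*h)
g(q) = 1 (g(q) = (2*q)/((2*q)) = (2*q)*(1/(2*q)) = 1)
(g(1) + 61)*J(-2) = (1 + 61)*(-5 + 2*(-2)) = 62*(-5 - 4) = 62*(-9) = -558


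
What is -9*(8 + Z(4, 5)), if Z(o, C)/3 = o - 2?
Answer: -126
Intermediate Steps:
Z(o, C) = -6 + 3*o (Z(o, C) = 3*(o - 2) = 3*(-2 + o) = -6 + 3*o)
-9*(8 + Z(4, 5)) = -9*(8 + (-6 + 3*4)) = -9*(8 + (-6 + 12)) = -9*(8 + 6) = -9*14 = -126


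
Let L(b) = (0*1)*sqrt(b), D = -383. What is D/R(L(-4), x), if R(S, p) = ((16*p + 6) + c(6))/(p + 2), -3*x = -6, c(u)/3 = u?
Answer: -383/14 ≈ -27.357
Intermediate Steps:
L(b) = 0 (L(b) = 0*sqrt(b) = 0)
c(u) = 3*u
x = 2 (x = -1/3*(-6) = 2)
R(S, p) = (24 + 16*p)/(2 + p) (R(S, p) = ((16*p + 6) + 3*6)/(p + 2) = ((6 + 16*p) + 18)/(2 + p) = (24 + 16*p)/(2 + p))
D/R(L(-4), x) = -383*(2 + 2)/(8*(3 + 2*2)) = -383*1/(2*(3 + 4)) = -383/(8*(1/4)*7) = -383/14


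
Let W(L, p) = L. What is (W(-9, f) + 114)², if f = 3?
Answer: 11025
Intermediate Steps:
(W(-9, f) + 114)² = (-9 + 114)² = 105² = 11025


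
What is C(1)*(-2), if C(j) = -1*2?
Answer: 4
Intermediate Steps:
C(j) = -2
C(1)*(-2) = -2*(-2) = 4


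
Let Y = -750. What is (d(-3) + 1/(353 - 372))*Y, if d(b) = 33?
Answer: -469500/19 ≈ -24711.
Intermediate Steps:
(d(-3) + 1/(353 - 372))*Y = (33 + 1/(353 - 372))*(-750) = (33 + 1/(-19))*(-750) = (33 - 1/19)*(-750) = (626/19)*(-750) = -469500/19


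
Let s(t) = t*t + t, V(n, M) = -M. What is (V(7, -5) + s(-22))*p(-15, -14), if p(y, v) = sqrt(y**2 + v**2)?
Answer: 467*sqrt(421) ≈ 9582.0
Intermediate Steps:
p(y, v) = sqrt(v**2 + y**2)
s(t) = t + t**2 (s(t) = t**2 + t = t + t**2)
(V(7, -5) + s(-22))*p(-15, -14) = (-1*(-5) - 22*(1 - 22))*sqrt((-14)**2 + (-15)**2) = (5 - 22*(-21))*sqrt(196 + 225) = (5 + 462)*sqrt(421) = 467*sqrt(421)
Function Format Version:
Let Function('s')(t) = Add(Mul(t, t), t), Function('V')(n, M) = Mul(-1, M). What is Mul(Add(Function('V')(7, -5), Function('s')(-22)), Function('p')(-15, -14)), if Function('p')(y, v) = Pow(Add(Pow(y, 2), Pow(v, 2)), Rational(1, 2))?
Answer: Mul(467, Pow(421, Rational(1, 2))) ≈ 9582.0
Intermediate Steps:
Function('p')(y, v) = Pow(Add(Pow(v, 2), Pow(y, 2)), Rational(1, 2))
Function('s')(t) = Add(t, Pow(t, 2)) (Function('s')(t) = Add(Pow(t, 2), t) = Add(t, Pow(t, 2)))
Mul(Add(Function('V')(7, -5), Function('s')(-22)), Function('p')(-15, -14)) = Mul(Add(Mul(-1, -5), Mul(-22, Add(1, -22))), Pow(Add(Pow(-14, 2), Pow(-15, 2)), Rational(1, 2))) = Mul(Add(5, Mul(-22, -21)), Pow(Add(196, 225), Rational(1, 2))) = Mul(Add(5, 462), Pow(421, Rational(1, 2))) = Mul(467, Pow(421, Rational(1, 2)))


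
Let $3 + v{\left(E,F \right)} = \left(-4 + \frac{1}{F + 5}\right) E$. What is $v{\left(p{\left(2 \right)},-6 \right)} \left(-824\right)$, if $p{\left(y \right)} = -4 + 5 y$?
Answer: $27192$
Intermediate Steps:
$v{\left(E,F \right)} = -3 + E \left(-4 + \frac{1}{5 + F}\right)$ ($v{\left(E,F \right)} = -3 + \left(-4 + \frac{1}{F + 5}\right) E = -3 + \left(-4 + \frac{1}{5 + F}\right) E = -3 + E \left(-4 + \frac{1}{5 + F}\right)$)
$v{\left(p{\left(2 \right)},-6 \right)} \left(-824\right) = \frac{-15 - 19 \left(-4 + 5 \cdot 2\right) - -18 - 4 \left(-4 + 5 \cdot 2\right) \left(-6\right)}{5 - 6} \left(-824\right) = \frac{-15 - 19 \left(-4 + 10\right) + 18 - 4 \left(-4 + 10\right) \left(-6\right)}{-1} \left(-824\right) = - (-15 - 114 + 18 - 24 \left(-6\right)) \left(-824\right) = - (-15 - 114 + 18 + 144) \left(-824\right) = \left(-1\right) 33 \left(-824\right) = \left(-33\right) \left(-824\right) = 27192$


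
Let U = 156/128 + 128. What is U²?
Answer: 17098225/1024 ≈ 16698.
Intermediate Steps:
U = 4135/32 (U = 156*(1/128) + 128 = 39/32 + 128 = 4135/32 ≈ 129.22)
U² = (4135/32)² = 17098225/1024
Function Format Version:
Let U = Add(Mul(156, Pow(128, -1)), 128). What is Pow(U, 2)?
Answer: Rational(17098225, 1024) ≈ 16698.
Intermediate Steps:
U = Rational(4135, 32) (U = Add(Mul(156, Rational(1, 128)), 128) = Add(Rational(39, 32), 128) = Rational(4135, 32) ≈ 129.22)
Pow(U, 2) = Pow(Rational(4135, 32), 2) = Rational(17098225, 1024)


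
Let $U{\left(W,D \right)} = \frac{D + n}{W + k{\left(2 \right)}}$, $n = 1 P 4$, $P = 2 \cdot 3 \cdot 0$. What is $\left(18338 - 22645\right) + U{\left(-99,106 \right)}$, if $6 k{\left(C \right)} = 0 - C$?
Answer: $- \frac{641902}{149} \approx -4308.1$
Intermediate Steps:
$k{\left(C \right)} = - \frac{C}{6}$ ($k{\left(C \right)} = \frac{0 - C}{6} = \frac{\left(-1\right) C}{6} = - \frac{C}{6}$)
$P = 0$ ($P = 6 \cdot 0 = 0$)
$n = 0$ ($n = 1 \cdot 0 \cdot 4 = 0 \cdot 4 = 0$)
$U{\left(W,D \right)} = \frac{D}{- \frac{1}{3} + W}$ ($U{\left(W,D \right)} = \frac{D + 0}{W - \frac{1}{3}} = \frac{D}{W - \frac{1}{3}} = \frac{D}{- \frac{1}{3} + W}$)
$\left(18338 - 22645\right) + U{\left(-99,106 \right)} = \left(18338 - 22645\right) + 3 \cdot 106 \frac{1}{-1 + 3 \left(-99\right)} = -4307 + 3 \cdot 106 \frac{1}{-1 - 297} = -4307 + 3 \cdot 106 \frac{1}{-298} = -4307 + 3 \cdot 106 \left(- \frac{1}{298}\right) = -4307 - \frac{159}{149} = - \frac{641902}{149}$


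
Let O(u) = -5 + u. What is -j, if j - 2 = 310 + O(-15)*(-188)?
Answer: -4072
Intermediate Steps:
j = 4072 (j = 2 + (310 + (-5 - 15)*(-188)) = 2 + (310 - 20*(-188)) = 2 + (310 + 3760) = 2 + 4070 = 4072)
-j = -1*4072 = -4072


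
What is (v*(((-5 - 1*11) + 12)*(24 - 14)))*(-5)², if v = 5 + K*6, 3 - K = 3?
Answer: -5000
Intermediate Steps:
K = 0 (K = 3 - 1*3 = 3 - 3 = 0)
v = 5 (v = 5 + 0*6 = 5 + 0 = 5)
(v*(((-5 - 1*11) + 12)*(24 - 14)))*(-5)² = (5*(((-5 - 1*11) + 12)*(24 - 14)))*(-5)² = (5*(((-5 - 11) + 12)*10))*25 = (5*((-16 + 12)*10))*25 = (5*(-4*10))*25 = (5*(-40))*25 = -200*25 = -5000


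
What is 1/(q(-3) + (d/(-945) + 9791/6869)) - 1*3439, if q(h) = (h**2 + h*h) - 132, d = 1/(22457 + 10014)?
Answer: -81600860698973921/23728016842994 ≈ -3439.0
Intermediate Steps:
d = 1/32471 ≈ 3.0797e-5
q(h) = -132 + 2*h**2 (q(h) = (h**2 + h**2) - 132 = 2*h**2 - 132 = -132 + 2*h**2)
1/(q(-3) + (d/(-945) + 9791/6869)) - 1*3439 = 1/((-132 + 2*(-3)**2) + ((1/32471)/(-945) + 9791/6869)) - 1*3439 = 1/((-132 + 2*9) + ((1/32471)*(-1/945) + 9791*(1/6869))) - 3439 = 1/((-132 + 18) + (-1/30685095 + 9791/6869)) - 3439 = 1/(-114 + 300437758276/210775917555) - 3439 = 1/(-23728016842994/210775917555) - 3439 = -210775917555/23728016842994 - 3439 = -81600860698973921/23728016842994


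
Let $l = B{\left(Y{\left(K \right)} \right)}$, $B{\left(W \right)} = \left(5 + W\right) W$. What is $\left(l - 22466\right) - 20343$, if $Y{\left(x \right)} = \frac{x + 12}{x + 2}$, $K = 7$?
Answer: $- \frac{3466313}{81} \approx -42794.0$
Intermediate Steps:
$Y{\left(x \right)} = \frac{12 + x}{2 + x}$
$B{\left(W \right)} = W \left(5 + W\right)$
$l = \frac{1216}{81}$ ($l = \frac{12 + 7}{2 + 7} \left(5 + \frac{12 + 7}{2 + 7}\right) = \frac{1}{9} \cdot 19 \left(5 + \frac{1}{9} \cdot 19\right) = \frac{19 \left(5 + \frac{19}{9}\right)}{9} = \frac{19}{9} \cdot \frac{64}{9} = \frac{1216}{81} \approx 15.012$)
$\left(l - 22466\right) - 20343 = \left(\frac{1216}{81} - 22466\right) - 20343 = - \frac{1818530}{81} - 20343 = - \frac{3466313}{81}$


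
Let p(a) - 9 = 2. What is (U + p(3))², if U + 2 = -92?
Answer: 6889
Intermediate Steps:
U = -94 (U = -2 - 92 = -94)
p(a) = 11 (p(a) = 9 + 2 = 11)
(U + p(3))² = (-94 + 11)² = (-83)² = 6889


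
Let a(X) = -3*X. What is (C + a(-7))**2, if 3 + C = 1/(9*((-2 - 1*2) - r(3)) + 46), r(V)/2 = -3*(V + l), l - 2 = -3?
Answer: 4515625/13924 ≈ 324.31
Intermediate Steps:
l = -1 (l = 2 - 3 = -1)
r(V) = 6 - 6*V (r(V) = 2*(-3*(V - 1)) = 2*(-3*(-1 + V)) = 2*(3 - 3*V) = 6 - 6*V)
C = -353/118 (C = -3 + 1/(9*((-2 - 1*2) - (6 - 6*3)) + 46) = -3 + 1/(9*((-2 - 2) - (6 - 18)) + 46) = -3 + 1/(9*(-4 - 1*(-12)) + 46) = -3 + 1/(9*(-4 + 12) + 46) = -3 + 1/(9*8 + 46) = -3 + 1/(72 + 46) = -3 + 1/118 = -353/118 ≈ -2.9915)
(C + a(-7))**2 = (-353/118 - 3*(-7))**2 = (-353/118 + 21)**2 = (2125/118)**2 = 4515625/13924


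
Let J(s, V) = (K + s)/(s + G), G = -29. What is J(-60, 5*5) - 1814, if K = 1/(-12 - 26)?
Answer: -6132667/3382 ≈ -1813.3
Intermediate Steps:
K = -1/38 (K = 1/(-38) = -1/38 ≈ -0.026316)
J(s, V) = (-1/38 + s)/(-29 + s) (J(s, V) = (-1/38 + s)/(s - 29) = (-1/38 + s)/(-29 + s))
J(-60, 5*5) - 1814 = (-1/38 - 60)/(-29 - 60) - 1814 = -2281/38/(-89) - 1814 = -1/89*(-2281/38) - 1814 = 2281/3382 - 1814 = -6132667/3382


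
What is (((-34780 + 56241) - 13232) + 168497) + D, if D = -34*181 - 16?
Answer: 170556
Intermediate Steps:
D = -6170 (D = -6154 - 16 = -6170)
(((-34780 + 56241) - 13232) + 168497) + D = (((-34780 + 56241) - 13232) + 168497) - 6170 = ((21461 - 13232) + 168497) - 6170 = (8229 + 168497) - 6170 = 176726 - 6170 = 170556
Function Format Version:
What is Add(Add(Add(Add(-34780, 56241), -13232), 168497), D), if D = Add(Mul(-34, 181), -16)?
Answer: 170556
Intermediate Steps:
D = -6170 (D = Add(-6154, -16) = -6170)
Add(Add(Add(Add(-34780, 56241), -13232), 168497), D) = Add(Add(Add(Add(-34780, 56241), -13232), 168497), -6170) = Add(Add(Add(21461, -13232), 168497), -6170) = Add(Add(8229, 168497), -6170) = Add(176726, -6170) = 170556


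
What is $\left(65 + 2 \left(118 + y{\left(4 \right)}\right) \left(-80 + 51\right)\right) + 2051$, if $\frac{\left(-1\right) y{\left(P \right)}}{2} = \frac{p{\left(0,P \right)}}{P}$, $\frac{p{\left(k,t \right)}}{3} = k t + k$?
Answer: $-4728$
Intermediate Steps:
$p{\left(k,t \right)} = 3 k + 3 k t$ ($p{\left(k,t \right)} = 3 \left(k t + k\right) = 3 \left(k + k t\right) = 3 k + 3 k t$)
$y{\left(P \right)} = 0$ ($y{\left(P \right)} = - 2 \frac{3 \cdot 0 \left(1 + P\right)}{P} = - 2 \frac{0}{P} = \left(-2\right) 0 = 0$)
$\left(65 + 2 \left(118 + y{\left(4 \right)}\right) \left(-80 + 51\right)\right) + 2051 = \left(65 + 2 \left(118 + 0\right) \left(-80 + 51\right)\right) + 2051 = \left(65 + 2 \cdot 118 \left(-29\right)\right) + 2051 = \left(65 + 2 \left(-3422\right)\right) + 2051 = \left(65 - 6844\right) + 2051 = -6779 + 2051 = -4728$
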